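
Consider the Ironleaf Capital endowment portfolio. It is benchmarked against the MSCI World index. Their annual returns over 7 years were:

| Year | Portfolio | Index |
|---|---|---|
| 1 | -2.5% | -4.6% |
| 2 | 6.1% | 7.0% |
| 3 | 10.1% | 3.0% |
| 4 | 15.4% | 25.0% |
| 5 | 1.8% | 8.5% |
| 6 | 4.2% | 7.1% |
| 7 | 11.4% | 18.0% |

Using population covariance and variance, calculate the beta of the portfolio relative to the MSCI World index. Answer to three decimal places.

0.521

r̄p = 6.6429%,  r̄m = 9.1429%
Cov = Σ(rp − r̄p)(rm − r̄m) / 7 = 42.0967
Var(rm) = Σ(rm − r̄m)² / 7 = 80.8110
β = Cov / Var = 42.0967 / 80.8110 = 0.5209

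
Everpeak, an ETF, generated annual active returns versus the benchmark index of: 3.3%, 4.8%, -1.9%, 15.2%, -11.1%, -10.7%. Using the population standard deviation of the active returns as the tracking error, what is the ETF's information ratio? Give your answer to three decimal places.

-0.007

Mean return r̄ = -0.40 / 6 = -0.0667%
Σ(r − r̄)² = (3.3 − (-0.0667))² + (4.8 − (-0.0667))² + … = 506.2533
population σ = √(506.2533 / 6) = √84.3756 = 9.1856%
IR = r̄ / tracking error = -0.0667 / 9.1856 = -0.0073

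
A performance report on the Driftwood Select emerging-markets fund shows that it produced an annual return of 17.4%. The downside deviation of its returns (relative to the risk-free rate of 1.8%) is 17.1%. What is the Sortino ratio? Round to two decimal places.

Sortino = (Rp − Rf) / σd = (17.4% − 1.8%) / 17.1% = 15.60% / 17.1% = 0.9123

0.91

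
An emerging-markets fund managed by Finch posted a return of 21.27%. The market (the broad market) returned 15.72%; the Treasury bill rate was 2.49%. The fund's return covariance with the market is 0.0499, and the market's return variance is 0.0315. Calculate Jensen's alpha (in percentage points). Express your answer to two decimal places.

-2.18

β = Cov / Var = 0.0499 / 0.0315 = 1.5841
E[R] = Rf + β(Rm − Rf) = 2.49% + 1.5841 × (15.72% − 2.49%) = 23.4476%
α = Rp − E[R] = 21.27% − 23.4476% = -2.1776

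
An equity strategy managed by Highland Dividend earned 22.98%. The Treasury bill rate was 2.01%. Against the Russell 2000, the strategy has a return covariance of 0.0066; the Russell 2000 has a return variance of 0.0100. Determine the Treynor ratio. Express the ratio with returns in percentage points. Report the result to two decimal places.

β = Cov / Var = 0.0066 / 0.0100 = 0.6600
Treynor = (Rp − Rf) / β = (22.98% − 2.01%) / 0.6600 = 20.97 / 0.6600 = 31.7727

31.77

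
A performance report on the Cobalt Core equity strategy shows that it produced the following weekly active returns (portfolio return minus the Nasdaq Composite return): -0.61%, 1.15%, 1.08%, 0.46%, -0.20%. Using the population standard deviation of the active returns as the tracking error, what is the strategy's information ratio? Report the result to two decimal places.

0.54

μ = (-0.61 + 1.15 + 1.08 + 0.46 − 0.2) / 5 = 1.880 / 5 = 0.3760%
Σ(r − μ)² = 2.4057; population σ = √(2.4057/5) = 0.6936%
IR = μ / tracking error = 0.3760 / 0.6936 = 0.5421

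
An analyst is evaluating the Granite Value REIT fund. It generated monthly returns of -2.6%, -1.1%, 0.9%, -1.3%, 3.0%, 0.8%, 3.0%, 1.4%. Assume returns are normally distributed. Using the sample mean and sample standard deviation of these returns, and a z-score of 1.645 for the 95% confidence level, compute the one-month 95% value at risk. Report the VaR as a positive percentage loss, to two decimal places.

r̄ = (-2.6 − 1.1 + 0.9 − 1.3 + 3 + 0.8 + 3 + 1.4) / 8 = 4.10 / 8 = 0.5125%
Sample std dev = √[28.9688 / 7] = 2.0343%
VaR = −(r̄ − z·σ) = −(0.5125 − 1.645 × 2.0343) = −(-2.8339) = 2.8339%

2.83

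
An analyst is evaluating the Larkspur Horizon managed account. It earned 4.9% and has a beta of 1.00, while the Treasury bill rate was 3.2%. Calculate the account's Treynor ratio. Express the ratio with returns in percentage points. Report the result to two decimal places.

Treynor = (Rp − Rf) / β = (4.9% − 3.2%) / 1.00 = 1.70 / 1.00 = 1.7000

1.70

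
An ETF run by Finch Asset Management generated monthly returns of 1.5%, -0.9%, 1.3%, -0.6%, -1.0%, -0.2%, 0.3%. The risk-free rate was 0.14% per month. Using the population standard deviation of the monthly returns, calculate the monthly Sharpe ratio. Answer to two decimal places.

r̄ = (1.5 − 0.9 + 1.3 − 0.6 − 1 − 0.2 + 0.3) / 7 = 0.40 / 7 = 0.0571%
Population std dev = √[6.2171 / 7] = 0.9424%
Sharpe = (r̄ − rf) / σ = (0.0571 − 0.14) / 0.9424 = -0.0829 / 0.9424 = -0.0880

-0.09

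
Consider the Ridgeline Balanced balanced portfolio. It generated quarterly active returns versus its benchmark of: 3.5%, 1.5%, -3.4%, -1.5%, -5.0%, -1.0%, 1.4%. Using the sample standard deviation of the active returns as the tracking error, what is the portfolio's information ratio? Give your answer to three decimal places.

-0.216

Mean return r̄ = -4.50 / 7 = -0.6429%
Sample σ = √[Σ(r − r̄)² / 6] = √[53.3771 / 6] = √8.8962 = 2.9826%
IR = r̄ / tracking error = -0.6429 / 2.9826 = -0.2156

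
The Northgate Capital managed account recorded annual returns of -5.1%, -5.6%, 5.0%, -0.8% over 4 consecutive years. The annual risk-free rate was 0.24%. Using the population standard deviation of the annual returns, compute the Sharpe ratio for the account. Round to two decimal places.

r̄ = (-5.1 − 5.6 + 5 − 0.8) / 4 = -6.50 / 4 = -1.6250%
Σ(r − r̄)² = (-5.1 − (-1.6250))² + (-5.6 − (-1.6250))² + (5 − (-1.6250))² + … = 72.4475
population σ = √(72.4475 / 4) = √18.1119 = 4.2558%
Sharpe = (r̄ − rf) / σ = (-1.6250 − 0.24) / 4.2558 = -1.8650 / 4.2558 = -0.4382

-0.44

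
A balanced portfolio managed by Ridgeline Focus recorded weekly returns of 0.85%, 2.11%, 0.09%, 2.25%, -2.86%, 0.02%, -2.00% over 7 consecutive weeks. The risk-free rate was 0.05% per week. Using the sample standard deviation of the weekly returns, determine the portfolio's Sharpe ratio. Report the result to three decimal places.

0.008

Mean return μ = 0.460 / 7 = 0.0657%
Σ(r − μ)² = (0.85 − 0.0657)² + (2.11 − 0.0657)² + … = 22.3950
sample σ = √(22.3950 / 6) = √3.7325 = 1.9320%
Sharpe = (μ − rf) / σ = (0.0657 − 0.05) / 1.9320 = 0.0157 / 1.9320 = 0.0081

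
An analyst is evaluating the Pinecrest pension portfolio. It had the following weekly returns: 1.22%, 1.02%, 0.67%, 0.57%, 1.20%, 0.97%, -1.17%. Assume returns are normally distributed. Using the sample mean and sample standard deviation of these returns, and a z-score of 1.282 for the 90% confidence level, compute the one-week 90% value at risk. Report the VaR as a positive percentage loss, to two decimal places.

r̄ = (1.22 + 1.02 + 0.67 + 0.57 + 1.2 + 0.97 − 1.17) / 7 = 0.6400%
Σ(r − r̄)² = (1.22 − 0.6400)² + (1.02 − 0.6400)² + … = 4.1852
sample σ = √(4.1852 / 6) = √0.6975 = 0.8352%
VaR = −(r̄ − z·σ) = −(0.6400 − 1.282 × 0.8352) = −(-0.4307) = 0.4307%

0.43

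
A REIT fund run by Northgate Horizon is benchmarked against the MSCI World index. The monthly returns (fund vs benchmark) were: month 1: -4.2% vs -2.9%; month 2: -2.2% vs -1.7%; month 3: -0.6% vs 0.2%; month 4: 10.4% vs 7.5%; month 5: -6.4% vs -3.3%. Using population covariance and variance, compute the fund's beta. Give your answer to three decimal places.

r̄p = -0.6000%,  r̄m = -0.0400%
Cov = Σ(rp − r̄p)(rm − r̄m) / 5 = 22.9600
Var(rm) = Σ(rm − r̄m)² / 5 = 15.6944
β = Cov / Var = 22.9600 / 15.6944 = 1.4629

1.463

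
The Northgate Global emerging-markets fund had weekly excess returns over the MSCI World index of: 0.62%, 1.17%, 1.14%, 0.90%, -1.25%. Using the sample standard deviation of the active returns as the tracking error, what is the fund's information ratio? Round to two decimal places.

0.51

Mean return μ = 2.580 / 5 = 0.5160%
Sample std dev = √[4.0941 / 4] = 1.0117%
IR = μ / tracking error = 0.5160 / 1.0117 = 0.5100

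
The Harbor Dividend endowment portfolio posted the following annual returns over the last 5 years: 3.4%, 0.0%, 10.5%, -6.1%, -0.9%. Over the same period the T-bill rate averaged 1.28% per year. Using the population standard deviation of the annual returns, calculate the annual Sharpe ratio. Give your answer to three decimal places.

0.018

r̄ = (3.4 + 0 + 10.5 − 6.1 − 0.9) / 5 = 6.90 / 5 = 1.3800%
Population σ = √[Σ(r − r̄)² / 5] = √[150.3080 / 5] = √30.0616 = 5.4828%
Sharpe = (r̄ − rf) / σ = (1.3800 − 1.28) / 5.4828 = 0.1000 / 5.4828 = 0.0182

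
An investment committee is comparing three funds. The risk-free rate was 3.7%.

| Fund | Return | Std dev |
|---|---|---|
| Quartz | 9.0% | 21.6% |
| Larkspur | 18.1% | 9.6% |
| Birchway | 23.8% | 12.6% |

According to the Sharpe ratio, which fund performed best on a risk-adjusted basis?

Quartz: Sharpe ratio = (9.0% − 3.7%) / 21.6% = 0.245
Larkspur: Sharpe ratio = (18.1% − 3.7%) / 9.6% = 1.500
Birchway: Sharpe ratio = (23.8% − 3.7%) / 12.6% = 1.595
Highest: Birchway (1.595).

Birchway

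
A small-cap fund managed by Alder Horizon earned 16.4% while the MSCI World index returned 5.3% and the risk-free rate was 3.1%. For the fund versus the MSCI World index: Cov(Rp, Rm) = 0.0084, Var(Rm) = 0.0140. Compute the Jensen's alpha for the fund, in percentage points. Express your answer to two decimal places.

11.98

β = Cov / Var = 0.0084 / 0.0140 = 0.6000
E[R] = Rf + β(Rm − Rf) = 3.1% + 0.6000 × (5.3% − 3.1%) = 4.4200%
α = Rp − E[R] = 16.4% − 4.4200% = 11.9800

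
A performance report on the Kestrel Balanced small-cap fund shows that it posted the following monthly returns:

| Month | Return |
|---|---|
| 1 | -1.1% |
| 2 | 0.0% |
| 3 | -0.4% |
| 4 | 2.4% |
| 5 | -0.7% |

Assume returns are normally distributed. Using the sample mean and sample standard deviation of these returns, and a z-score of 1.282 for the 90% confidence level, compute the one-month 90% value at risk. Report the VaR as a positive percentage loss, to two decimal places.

r̄ = (-1.1 + 0 − 0.4 + 2.4 − 0.7) / 5 = 0.0400%
Σ(r − r̄)² = 7.6120; sample σ = √(7.6120/4) = 1.3795%
VaR = −(r̄ − z·σ) = −(0.0400 − 1.282 × 1.3795) = −(-1.7285) = 1.7285%

1.73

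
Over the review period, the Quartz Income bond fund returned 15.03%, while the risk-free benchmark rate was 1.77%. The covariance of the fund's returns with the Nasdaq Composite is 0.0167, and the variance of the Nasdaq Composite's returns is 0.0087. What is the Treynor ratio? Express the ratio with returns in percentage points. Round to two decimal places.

β = Cov / Var = 0.0167 / 0.0087 = 1.9195
Treynor = (Rp − Rf) / β = (15.03% − 1.77%) / 1.9195 = 13.26 / 1.9195 = 6.9080

6.91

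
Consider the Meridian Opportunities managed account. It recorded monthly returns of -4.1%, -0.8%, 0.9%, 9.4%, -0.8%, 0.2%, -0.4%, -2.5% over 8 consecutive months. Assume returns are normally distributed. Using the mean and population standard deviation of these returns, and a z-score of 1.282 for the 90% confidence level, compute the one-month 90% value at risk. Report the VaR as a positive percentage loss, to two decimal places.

Mean return r̄ = 1.90 / 8 = 0.2375%
Σ(r − r̄)² = (-4.1 − 0.2375)² + (-0.8 − 0.2375)² + (0.9 − 0.2375)² + … = 113.2588
population σ = √(113.2588 / 8) = √14.1574 = 3.7626%
VaR = −(r̄ − z·σ) = −(0.2375 − 1.282 × 3.7626) = −(-4.5862) = 4.5862%

4.59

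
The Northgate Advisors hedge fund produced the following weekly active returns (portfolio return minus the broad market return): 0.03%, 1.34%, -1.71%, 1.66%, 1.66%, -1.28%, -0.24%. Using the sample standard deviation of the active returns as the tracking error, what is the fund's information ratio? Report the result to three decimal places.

r̄ = (0.03 + 1.34 − 1.71 + 1.66 + 1.66 − 1.28 − 0.24) / 7 = 0.2086%
Σ(r − r̄)² = (0.03 − 0.2086)² + (1.34 − 0.2086)² + … = 11.6233
sample σ = √(11.6233 / 6) = √1.9372 = 1.3918%
IR = r̄ / tracking error = 0.2086 / 1.3918 = 0.1499

0.150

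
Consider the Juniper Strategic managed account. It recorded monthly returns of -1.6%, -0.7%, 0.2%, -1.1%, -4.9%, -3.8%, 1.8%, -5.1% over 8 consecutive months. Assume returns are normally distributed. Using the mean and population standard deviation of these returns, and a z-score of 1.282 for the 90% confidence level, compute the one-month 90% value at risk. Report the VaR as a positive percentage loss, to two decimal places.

r̄ = (-1.6 − 0.7 + 0.2 − 1.1 − 4.9 − 3.8 + 1.8 − 5.1) / 8 = -15.20 / 8 = -1.9000%
Σ(r − r̄)² = 43.1200; population σ = √(43.1200/8) = 2.3216%
VaR = −(r̄ − z·σ) = −(-1.9000 − 1.282 × 2.3216) = −(-4.8763) = 4.8763%

4.88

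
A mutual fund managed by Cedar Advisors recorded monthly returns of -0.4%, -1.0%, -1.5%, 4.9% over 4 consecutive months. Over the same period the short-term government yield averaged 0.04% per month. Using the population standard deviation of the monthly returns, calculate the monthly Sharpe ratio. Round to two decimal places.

μ = (-0.4 − 1 − 1.5 + 4.9) / 4 = 0.5000%
Σ(r − μ)² = (-0.4 − 0.5000)² + (-1 − 0.5000)² + … = 26.4200
σ = √[26.4200 / 4] = 2.5700%
Sharpe = (μ − rf) / σ = (0.5000 − 0.04) / 2.5700 = 0.4600 / 2.5700 = 0.1790

0.18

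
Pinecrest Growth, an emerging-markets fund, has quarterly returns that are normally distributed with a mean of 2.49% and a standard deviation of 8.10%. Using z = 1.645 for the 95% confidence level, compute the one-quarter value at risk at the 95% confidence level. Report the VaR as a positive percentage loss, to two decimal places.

10.83

VaR (as % loss) = −(μ − z·σ) = −(2.49% − 1.645 × 8.10%) = −(-10.8345%) = 10.8345%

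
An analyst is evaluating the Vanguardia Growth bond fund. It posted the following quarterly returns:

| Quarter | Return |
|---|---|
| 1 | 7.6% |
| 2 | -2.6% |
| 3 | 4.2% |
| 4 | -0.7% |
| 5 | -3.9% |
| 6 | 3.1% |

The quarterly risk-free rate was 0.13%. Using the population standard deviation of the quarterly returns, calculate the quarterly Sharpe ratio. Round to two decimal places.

0.29

Mean return r̄ = 7.70 / 6 = 1.2833%
Σ(r − r̄)² = (7.6 − 1.2833)² + (-2.6 − 1.2833)² + (4.2 − 1.2833)² + … = 97.5883
σ = √[97.5883 / 6] = 4.0330%
Sharpe = (r̄ − rf) / σ = (1.2833 − 0.13) / 4.0330 = 1.1533 / 4.0330 = 0.2860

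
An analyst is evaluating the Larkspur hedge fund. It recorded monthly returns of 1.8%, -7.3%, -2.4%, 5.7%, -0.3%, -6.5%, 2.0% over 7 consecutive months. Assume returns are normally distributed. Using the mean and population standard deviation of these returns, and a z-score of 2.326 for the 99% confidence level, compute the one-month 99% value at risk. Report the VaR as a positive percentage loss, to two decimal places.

11.18

Mean return r̄ = -7.00 / 7 = -1.0000%
Σ(r − r̄)² = (1.8 − (-1.0000))² + (-7.3 − (-1.0000))² + (-2.4 − (-1.0000))² + … = 134.1200
population σ = √(134.1200 / 7) = √19.1600 = 4.3772%
VaR = −(r̄ − z·σ) = −(-1.0000 − 2.326 × 4.3772) = −(-11.1814) = 11.1814%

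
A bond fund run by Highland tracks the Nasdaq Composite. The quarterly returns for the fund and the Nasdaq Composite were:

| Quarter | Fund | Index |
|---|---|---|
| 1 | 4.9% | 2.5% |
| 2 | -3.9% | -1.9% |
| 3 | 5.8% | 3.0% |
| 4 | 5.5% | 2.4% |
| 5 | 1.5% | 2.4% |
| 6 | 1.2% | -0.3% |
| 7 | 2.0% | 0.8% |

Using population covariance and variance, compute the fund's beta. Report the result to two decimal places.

r̄p = 2.4286%,  r̄m = 1.2714%
Cov = Σ(rp − r̄p)(rm − r̄m) / 7 = 4.7837
Var(rm) = Σ(rm − r̄m)² / 7 = 2.8278
β = Cov / Var = 4.7837 / 2.8278 = 1.6917

1.69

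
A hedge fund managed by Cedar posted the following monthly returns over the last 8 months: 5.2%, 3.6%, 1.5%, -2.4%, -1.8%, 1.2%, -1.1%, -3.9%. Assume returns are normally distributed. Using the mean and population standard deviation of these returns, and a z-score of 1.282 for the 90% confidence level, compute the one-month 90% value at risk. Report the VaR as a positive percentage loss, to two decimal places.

3.46

r̄ = (5.2 + 3.6 + 1.5 − 2.4 − 1.8 + 1.2 − 1.1 − 3.9) / 8 = 0.2875%
Σ(r − r̄)² = (5.2 − 0.2875)² + (3.6 − 0.2875)² + … = 68.4488
σ = √[68.4488 / 8] = 2.9251%
VaR = −(r̄ − z·σ) = −(0.2875 − 1.282 × 2.9251) = −(-3.4625) = 3.4625%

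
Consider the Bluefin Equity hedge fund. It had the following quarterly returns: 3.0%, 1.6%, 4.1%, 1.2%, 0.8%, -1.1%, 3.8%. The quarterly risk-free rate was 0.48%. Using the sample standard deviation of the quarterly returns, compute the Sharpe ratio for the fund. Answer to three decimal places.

0.777

Mean return μ = 13.40 / 7 = 1.9143%
Σ(r − μ)² = (3 − 1.9143)² + (1.6 − 1.9143)² + (4.1 − 1.9143)² + … = 20.4486
sample σ = √(20.4486 / 6) = √3.4081 = 1.8461%
Sharpe = (μ − rf) / σ = (1.9143 − 0.48) / 1.8461 = 1.4343 / 1.8461 = 0.7769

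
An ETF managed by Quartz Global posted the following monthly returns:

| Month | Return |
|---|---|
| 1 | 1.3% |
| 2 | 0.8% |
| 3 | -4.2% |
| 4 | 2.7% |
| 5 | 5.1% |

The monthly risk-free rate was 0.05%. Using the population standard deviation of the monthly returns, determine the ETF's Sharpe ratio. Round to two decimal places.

0.36

μ = (1.3 + 0.8 − 4.2 + 2.7 + 5.1) / 5 = 1.1400%
Population σ = √[Σ(r − μ)² / 5] = √[46.7720 / 5] = √9.3544 = 3.0585%
Sharpe = (μ − rf) / σ = (1.1400 − 0.05) / 3.0585 = 1.0900 / 3.0585 = 0.3564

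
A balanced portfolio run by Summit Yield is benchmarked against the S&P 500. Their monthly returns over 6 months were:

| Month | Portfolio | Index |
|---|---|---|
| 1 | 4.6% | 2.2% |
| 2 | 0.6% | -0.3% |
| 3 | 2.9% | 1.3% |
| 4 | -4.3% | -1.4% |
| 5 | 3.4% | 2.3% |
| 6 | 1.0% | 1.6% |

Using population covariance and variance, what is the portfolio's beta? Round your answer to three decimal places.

r̄p = 1.3667%,  r̄m = 0.9500%
Cov = Σ(rp − r̄p)(rm − r̄m) / 6 = 3.5600
Var(rm) = Σ(rm − r̄m)² / 6 = 1.8358
β = Cov / Var = 3.5600 / 1.8358 = 1.9392

1.939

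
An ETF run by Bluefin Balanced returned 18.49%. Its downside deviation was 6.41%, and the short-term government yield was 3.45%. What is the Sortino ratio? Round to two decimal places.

2.35

Sortino = (Rp − Rf) / σd = (18.49% − 3.45%) / 6.41% = 15.04% / 6.41% = 2.3463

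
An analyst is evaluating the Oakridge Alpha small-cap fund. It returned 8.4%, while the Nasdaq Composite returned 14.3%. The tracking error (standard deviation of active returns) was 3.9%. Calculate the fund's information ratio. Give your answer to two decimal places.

-1.51

IR = (Rp − Rb) / TE = (8.4% − 14.3%) / 3.9% = -5.90% / 3.9% = -1.5128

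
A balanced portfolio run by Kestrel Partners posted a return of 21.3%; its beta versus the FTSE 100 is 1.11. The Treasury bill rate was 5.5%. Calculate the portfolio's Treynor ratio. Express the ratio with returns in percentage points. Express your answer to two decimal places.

14.23

Treynor = (Rp − Rf) / β = (21.3% − 5.5%) / 1.11 = 15.80 / 1.11 = 14.2342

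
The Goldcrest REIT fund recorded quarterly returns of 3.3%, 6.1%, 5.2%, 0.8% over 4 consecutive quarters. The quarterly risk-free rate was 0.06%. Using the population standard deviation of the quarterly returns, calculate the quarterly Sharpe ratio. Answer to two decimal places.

1.87

μ = (3.3 + 6.1 + 5.2 + 0.8) / 4 = 3.8500%
Population σ = √[Σ(r − μ)² / 4] = √[16.4900 / 4] = √4.1225 = 2.0304%
Sharpe = (μ − rf) / σ = (3.8500 − 0.06) / 2.0304 = 3.7900 / 2.0304 = 1.8666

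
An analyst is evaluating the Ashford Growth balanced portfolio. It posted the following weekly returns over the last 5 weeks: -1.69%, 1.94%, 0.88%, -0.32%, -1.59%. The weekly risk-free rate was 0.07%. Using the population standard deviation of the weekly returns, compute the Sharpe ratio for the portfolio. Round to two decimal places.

Mean return r̄ = -0.780 / 5 = -0.1560%
Population std dev = √[9.9029 / 5] = 1.4073%
Sharpe = (r̄ − rf) / σ = (-0.1560 − 0.07) / 1.4073 = -0.2260 / 1.4073 = -0.1606

-0.16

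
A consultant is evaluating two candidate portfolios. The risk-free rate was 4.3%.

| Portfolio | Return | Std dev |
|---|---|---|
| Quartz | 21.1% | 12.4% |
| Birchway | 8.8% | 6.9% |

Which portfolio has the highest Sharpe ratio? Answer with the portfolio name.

Quartz: Sharpe ratio = (21.1% − 4.3%) / 12.4% = 1.355
Birchway: Sharpe ratio = (8.8% − 4.3%) / 6.9% = 0.652
Highest: Quartz (1.355).

Quartz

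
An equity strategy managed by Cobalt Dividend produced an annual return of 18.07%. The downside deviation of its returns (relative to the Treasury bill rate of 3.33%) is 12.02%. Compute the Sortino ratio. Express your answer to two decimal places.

Sortino = (Rp − Rf) / σd = (18.07% − 3.33%) / 12.02% = 14.74% / 12.02% = 1.2263

1.23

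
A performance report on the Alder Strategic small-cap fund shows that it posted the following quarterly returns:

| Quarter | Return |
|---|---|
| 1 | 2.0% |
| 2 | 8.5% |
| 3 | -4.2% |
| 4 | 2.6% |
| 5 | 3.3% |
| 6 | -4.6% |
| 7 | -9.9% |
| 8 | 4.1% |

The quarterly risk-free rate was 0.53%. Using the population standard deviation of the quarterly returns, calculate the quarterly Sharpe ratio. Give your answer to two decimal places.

-0.05

Mean return μ = 1.80 / 8 = 0.2250%
Σ(r − μ)² = 247.1150; population σ = √(247.1150/8) = 5.5578%
Sharpe = (μ − rf) / σ = (0.2250 − 0.53) / 5.5578 = -0.3050 / 5.5578 = -0.0549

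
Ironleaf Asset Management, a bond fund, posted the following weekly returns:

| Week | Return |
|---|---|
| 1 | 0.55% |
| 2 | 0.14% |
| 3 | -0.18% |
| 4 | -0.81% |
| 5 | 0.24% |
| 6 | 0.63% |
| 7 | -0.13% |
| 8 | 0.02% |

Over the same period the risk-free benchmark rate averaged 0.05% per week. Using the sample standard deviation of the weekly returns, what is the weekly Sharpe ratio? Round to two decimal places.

0.02

r̄ = (0.55 + 0.14 − 0.18 − 0.81 + 0.24 + 0.63 − 0.13 + 0.02) / 8 = 0.0575%
Σ(r − r̄)² = 1.4560; sample σ = √(1.4560/7) = 0.4561%
Sharpe = (r̄ − rf) / σ = (0.0575 − 0.05) / 0.4561 = 0.0075 / 0.4561 = 0.0164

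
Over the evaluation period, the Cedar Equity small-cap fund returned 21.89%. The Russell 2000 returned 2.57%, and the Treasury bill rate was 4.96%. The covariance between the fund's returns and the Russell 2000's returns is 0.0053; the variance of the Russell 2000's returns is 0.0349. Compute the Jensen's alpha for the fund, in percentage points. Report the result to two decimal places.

17.29

β = Cov / Var = 0.0053 / 0.0349 = 0.1519
E[R] = Rf + β(Rm − Rf) = 4.96% + 0.1519 × (2.57% − 4.96%) = 4.5970%
α = Rp − E[R] = 21.89% − 4.5970% = 17.2930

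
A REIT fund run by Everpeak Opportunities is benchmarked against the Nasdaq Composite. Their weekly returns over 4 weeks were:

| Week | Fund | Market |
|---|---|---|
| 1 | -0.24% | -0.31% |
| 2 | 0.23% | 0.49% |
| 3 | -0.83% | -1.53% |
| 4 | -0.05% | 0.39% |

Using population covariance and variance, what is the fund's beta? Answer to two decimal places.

0.47

r̄p = -0.2225%,  r̄m = -0.2400%
Cov = Σ(rp − r̄p)(rm − r̄m) / 4 = 0.3060
Var(rm) = Σ(rm − r̄m)² / 4 = 0.6497
β = Cov / Var = 0.3060 / 0.6497 = 0.4710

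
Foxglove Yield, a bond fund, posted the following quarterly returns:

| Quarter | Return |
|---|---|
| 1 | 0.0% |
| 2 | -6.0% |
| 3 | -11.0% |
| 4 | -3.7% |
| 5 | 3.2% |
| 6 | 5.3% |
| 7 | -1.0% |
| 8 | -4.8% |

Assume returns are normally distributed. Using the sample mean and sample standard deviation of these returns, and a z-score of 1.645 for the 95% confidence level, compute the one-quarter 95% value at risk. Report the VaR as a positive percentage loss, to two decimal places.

10.88

Mean return r̄ = -18.00 / 8 = -2.2500%
Σ(r − r̄)² = (0 − (-2.2500))² + (-6 − (-2.2500))² + (-11 − (-2.2500))² + … = 192.5600
σ = √[192.5600 / 7] = 5.2449%
VaR = −(r̄ − z·σ) = −(-2.2500 − 1.645 × 5.2449) = −(-10.8779) = 10.8779%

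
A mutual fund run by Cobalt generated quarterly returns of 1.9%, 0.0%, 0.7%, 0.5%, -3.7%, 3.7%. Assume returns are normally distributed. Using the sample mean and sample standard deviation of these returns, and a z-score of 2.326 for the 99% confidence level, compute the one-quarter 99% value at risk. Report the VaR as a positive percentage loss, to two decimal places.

5.19

Mean return r̄ = 3.10 / 6 = 0.5167%
Σ(r − r̄)² = 30.1283; sample σ = √(30.1283/5) = 2.4547%
VaR = −(r̄ − z·σ) = −(0.5167 − 2.326 × 2.4547) = −(-5.1929) = 5.1929%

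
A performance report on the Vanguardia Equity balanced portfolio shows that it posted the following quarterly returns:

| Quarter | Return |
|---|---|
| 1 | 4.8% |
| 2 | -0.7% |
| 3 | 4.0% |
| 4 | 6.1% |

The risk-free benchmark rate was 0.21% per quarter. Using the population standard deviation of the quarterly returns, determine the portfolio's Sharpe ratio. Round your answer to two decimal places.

r̄ = (4.8 − 0.7 + 4 + 6.1) / 4 = 14.20 / 4 = 3.5500%
Σ(r − r̄)² = (4.8 − 3.5500)² + (-0.7 − 3.5500)² + (4 − 3.5500)² + … = 26.3300
population σ = √(26.3300 / 4) = √6.5825 = 2.5656%
Sharpe = (r̄ − rf) / σ = (3.5500 − 0.21) / 2.5656 = 3.3400 / 2.5656 = 1.3018

1.30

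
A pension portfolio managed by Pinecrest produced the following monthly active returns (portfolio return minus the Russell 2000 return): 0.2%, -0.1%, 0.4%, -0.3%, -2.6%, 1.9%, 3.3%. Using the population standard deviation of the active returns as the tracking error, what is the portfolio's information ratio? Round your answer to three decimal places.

0.234

r̄ = (0.2 − 0.1 + 0.4 − 0.3 − 2.6 + 1.9 + 3.3) / 7 = 2.80 / 7 = 0.4000%
Σ(r − r̄)² = 20.4400; population σ = √(20.4400/7) = 1.7088%
IR = r̄ / tracking error = 0.4000 / 1.7088 = 0.2341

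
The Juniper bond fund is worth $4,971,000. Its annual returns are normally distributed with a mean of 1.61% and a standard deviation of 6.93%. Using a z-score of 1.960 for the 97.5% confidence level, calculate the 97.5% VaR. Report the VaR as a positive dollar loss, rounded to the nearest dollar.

$595,168

Return at the 97.5% tail: μ − z·σ = 1.61% − 1.960 × 6.93% = 1.61 − 13.5828 = -11.9728%
VaR = −(-11.9728%) × $4,971,000 = 11.9728% × $4,971,000 = $595,168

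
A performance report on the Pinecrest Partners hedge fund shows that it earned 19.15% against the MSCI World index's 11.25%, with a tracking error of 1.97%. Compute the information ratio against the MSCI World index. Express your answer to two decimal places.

IR = (Rp − Rb) / TE = (19.15% − 11.25%) / 1.97% = 7.90% / 1.97% = 4.0102

4.01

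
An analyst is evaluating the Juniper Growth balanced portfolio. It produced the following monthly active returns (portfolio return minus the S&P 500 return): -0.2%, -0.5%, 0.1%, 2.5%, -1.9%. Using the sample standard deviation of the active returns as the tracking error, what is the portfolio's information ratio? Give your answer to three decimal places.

0.000

Mean return μ = 0.00 / 5 = 0.0000%
Σ(r − μ)² = (-0.2 − 0.0000)² + (-0.5 − 0.0000)² + … = 10.1600
σ = √[10.1600 / 4] = 1.5937%
IR = μ / tracking error = 0.0000 / 1.5937 = 0.0000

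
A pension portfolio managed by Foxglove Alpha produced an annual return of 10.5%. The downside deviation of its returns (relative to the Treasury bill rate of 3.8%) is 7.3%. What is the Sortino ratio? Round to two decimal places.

Sortino = (Rp − Rf) / σd = (10.5% − 3.8%) / 7.3% = 6.70% / 7.3% = 0.9178

0.92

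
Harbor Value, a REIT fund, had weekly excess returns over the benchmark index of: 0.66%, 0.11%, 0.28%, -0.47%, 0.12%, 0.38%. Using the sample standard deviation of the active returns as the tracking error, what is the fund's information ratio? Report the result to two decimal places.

0.48

Mean return r̄ = 1.080 / 6 = 0.1800%
Sample σ = √[Σ(r − r̄)² / 5] = √[0.7114 / 5] = √0.1423 = 0.3772%
IR = r̄ / tracking error = 0.1800 / 0.3772 = 0.4772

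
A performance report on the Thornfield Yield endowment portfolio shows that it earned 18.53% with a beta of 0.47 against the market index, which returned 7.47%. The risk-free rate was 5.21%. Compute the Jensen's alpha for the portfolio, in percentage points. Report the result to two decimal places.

CAPM expected return = Rf + β(Rm − Rf) = 5.21% + 0.47 × (7.47% − 5.21%) = 5.21 + 0.47 × 2.26 = 6.2722%
Jensen's α = Rp − E[R] = 18.53% − 6.2722% = 12.2578

12.26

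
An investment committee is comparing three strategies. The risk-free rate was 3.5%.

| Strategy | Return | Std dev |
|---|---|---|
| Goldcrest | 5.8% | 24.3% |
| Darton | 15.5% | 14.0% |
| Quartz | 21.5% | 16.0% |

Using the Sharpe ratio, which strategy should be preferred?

Quartz

Goldcrest: Sharpe ratio = (5.8% − 3.5%) / 24.3% = 0.095
Darton: Sharpe ratio = (15.5% − 3.5%) / 14.0% = 0.857
Quartz: Sharpe ratio = (21.5% − 3.5%) / 16.0% = 1.125
Highest: Quartz (1.125).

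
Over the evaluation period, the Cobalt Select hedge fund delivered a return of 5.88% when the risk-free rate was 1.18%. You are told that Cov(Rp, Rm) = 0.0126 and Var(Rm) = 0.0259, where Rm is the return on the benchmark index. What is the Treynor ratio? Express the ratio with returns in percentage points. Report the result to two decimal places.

9.66

β = Cov / Var = 0.0126 / 0.0259 = 0.4865
Treynor = (Rp − Rf) / β = (5.88% − 1.18%) / 0.4865 = 4.70 / 0.4865 = 9.6608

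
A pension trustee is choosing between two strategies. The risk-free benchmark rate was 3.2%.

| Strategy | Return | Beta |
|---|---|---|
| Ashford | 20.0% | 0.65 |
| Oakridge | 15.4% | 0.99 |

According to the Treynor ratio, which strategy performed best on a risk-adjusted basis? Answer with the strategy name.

Ashford

Ashford: Treynor = (20.0% − 3.2%) / 0.65 = 25.846
Oakridge: Treynor = (15.4% − 3.2%) / 0.99 = 12.323
Highest: Ashford (25.846).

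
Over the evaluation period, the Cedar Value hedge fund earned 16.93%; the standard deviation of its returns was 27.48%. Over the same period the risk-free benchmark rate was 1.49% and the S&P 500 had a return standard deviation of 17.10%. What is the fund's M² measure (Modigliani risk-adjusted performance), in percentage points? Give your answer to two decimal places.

Sharpe = (Rp − Rf) / σp = (16.93% − 1.49%) / 27.48% = 0.5619
M² = Rf + Sharpe × σm = 1.49% + 0.5619 × 17.10% = 11.0985%

11.10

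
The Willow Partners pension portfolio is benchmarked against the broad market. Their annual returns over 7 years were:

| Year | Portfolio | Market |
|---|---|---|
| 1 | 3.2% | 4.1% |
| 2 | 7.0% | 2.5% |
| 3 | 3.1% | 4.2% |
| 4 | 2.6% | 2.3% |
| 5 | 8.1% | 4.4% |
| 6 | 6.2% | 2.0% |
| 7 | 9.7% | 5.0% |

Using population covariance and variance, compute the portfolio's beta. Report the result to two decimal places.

r̄p = 5.7000%,  r̄m = 3.5000%
Cov = Σ(rp − r̄p)(rm − r̄m) / 7 = 0.9300
Var(rm) = Σ(rm − r̄m)² / 7 = 1.2286
β = Cov / Var = 0.9300 / 1.2286 = 0.7570

0.76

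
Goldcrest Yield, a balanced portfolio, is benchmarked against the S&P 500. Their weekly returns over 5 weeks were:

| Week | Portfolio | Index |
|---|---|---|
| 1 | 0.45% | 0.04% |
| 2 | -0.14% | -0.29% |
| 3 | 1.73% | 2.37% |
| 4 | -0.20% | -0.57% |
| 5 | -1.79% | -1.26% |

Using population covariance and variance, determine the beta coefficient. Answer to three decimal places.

0.859

r̄p = 0.0100%,  r̄m = 0.0580%
Cov = Σ(rp − r̄p)(rm − r̄m) / 5 = 1.3050
Var(rm) = Σ(rm − r̄m)² / 5 = 1.5197
β = Cov / Var = 1.3050 / 1.5197 = 0.8587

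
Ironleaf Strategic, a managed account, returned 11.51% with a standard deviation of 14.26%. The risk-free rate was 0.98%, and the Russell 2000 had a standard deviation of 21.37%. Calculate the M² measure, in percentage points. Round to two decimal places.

Sharpe = (Rp − Rf) / σp = (11.51% − 0.98%) / 14.26% = 0.7384
M² = Rf + Sharpe × σm = 0.98% + 0.7384 × 21.37% = 16.7596%

16.76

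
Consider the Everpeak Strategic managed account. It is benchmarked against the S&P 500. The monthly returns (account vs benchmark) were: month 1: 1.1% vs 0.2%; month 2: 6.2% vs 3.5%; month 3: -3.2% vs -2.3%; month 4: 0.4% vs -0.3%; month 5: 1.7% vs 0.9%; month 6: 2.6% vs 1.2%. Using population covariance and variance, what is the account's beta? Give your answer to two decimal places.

1.60

r̄p = 1.4667%,  r̄m = 0.5333%
Cov = Σ(rp − r̄p)(rm − r̄m) / 6 = 4.8528
Var(rm) = Σ(rm − r̄m)² / 6 = 3.0356
β = Cov / Var = 4.8528 / 3.0356 = 1.5986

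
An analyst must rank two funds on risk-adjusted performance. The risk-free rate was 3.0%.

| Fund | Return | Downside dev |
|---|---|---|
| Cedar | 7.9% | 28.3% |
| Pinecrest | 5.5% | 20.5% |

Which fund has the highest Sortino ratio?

Cedar

Cedar: Sortino ratio = (7.9% − 3.0%) / 28.3% = 0.173
Pinecrest: Sortino ratio = (5.5% − 3.0%) / 20.5% = 0.122
Highest: Cedar (0.173).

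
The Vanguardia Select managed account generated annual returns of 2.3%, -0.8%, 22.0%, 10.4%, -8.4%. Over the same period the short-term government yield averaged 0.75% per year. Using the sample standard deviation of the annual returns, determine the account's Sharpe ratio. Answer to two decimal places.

μ = (2.3 − 0.8 + 22 + 10.4 − 8.4) / 5 = 25.50 / 5 = 5.1000%
Σ(r − μ)² = 538.6000; sample σ = √(538.6000/4) = 11.6039%
Sharpe = (μ − rf) / σ = (5.1000 − 0.75) / 11.6039 = 4.3500 / 11.6039 = 0.3749

0.37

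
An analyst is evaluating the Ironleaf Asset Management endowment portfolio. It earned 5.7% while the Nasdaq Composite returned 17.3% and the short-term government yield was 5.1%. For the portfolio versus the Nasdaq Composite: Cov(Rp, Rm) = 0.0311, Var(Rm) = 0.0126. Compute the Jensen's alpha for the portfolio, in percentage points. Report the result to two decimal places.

β = Cov / Var = 0.0311 / 0.0126 = 2.4683
E[R] = Rf + β(Rm − Rf) = 5.1% + 2.4683 × (17.3% − 5.1%) = 35.2133%
α = Rp − E[R] = 5.7% − 35.2133% = -29.5133

-29.51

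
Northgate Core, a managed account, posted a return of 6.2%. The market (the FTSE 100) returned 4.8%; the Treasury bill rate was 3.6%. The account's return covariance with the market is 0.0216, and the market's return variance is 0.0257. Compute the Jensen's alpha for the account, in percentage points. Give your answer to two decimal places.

β = Cov / Var = 0.0216 / 0.0257 = 0.8405
E[R] = Rf + β(Rm − Rf) = 3.6% + 0.8405 × (4.8% − 3.6%) = 4.6086%
α = Rp − E[R] = 6.2% − 4.6086% = 1.5914

1.59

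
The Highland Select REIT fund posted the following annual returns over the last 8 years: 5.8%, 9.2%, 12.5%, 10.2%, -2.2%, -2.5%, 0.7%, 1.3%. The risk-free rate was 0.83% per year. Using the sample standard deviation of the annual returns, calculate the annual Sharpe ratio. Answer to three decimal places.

0.607

μ = (5.8 + 9.2 + 12.5 + 10.2 − 2.2 − 2.5 + 0.7 + 1.3) / 8 = 35.00 / 8 = 4.3750%
Σ(r − μ)² = (5.8 − 4.3750)² + (9.2 − 4.3750)² + (12.5 − 4.3750)² + … = 238.7150
sample σ = √(238.7150 / 7) = √34.1021 = 5.8397%
Sharpe = (μ − rf) / σ = (4.3750 − 0.83) / 5.8397 = 3.5450 / 5.8397 = 0.6071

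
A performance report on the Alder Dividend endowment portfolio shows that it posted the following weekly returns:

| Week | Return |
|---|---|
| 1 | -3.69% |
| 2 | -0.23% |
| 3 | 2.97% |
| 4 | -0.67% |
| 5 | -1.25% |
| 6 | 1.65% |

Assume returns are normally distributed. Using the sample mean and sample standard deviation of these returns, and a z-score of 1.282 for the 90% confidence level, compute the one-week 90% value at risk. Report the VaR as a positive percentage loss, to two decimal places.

3.18

Mean return μ = -1.220 / 6 = -0.2033%
Σ(r − μ)² = 26.9757; sample σ = √(26.9757/5) = 2.3227%
VaR = −(μ − z·σ) = −(-0.2033 − 1.282 × 2.3227) = −(-3.1810) = 3.1810%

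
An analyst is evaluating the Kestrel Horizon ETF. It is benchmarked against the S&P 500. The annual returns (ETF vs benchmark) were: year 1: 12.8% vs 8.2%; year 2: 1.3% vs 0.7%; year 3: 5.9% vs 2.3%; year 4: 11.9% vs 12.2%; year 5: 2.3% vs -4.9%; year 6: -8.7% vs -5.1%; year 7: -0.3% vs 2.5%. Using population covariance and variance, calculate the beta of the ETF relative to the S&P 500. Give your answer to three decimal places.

r̄p = 3.6000%,  r̄m = 2.2714%
Cov = Σ(rp − r̄p)(rm − r̄m) / 7 = 34.2471
Var(rm) = Σ(rm − r̄m)² / 7 = 34.5735
β = Cov / Var = 34.2471 / 34.5735 = 0.9906

0.991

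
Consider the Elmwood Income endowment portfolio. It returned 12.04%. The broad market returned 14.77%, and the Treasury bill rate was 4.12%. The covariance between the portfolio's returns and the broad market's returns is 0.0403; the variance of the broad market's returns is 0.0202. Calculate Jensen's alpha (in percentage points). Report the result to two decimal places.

β = Cov / Var = 0.0403 / 0.0202 = 1.9950
E[R] = Rf + β(Rm − Rf) = 4.12% + 1.9950 × (14.77% − 4.12%) = 25.3668%
α = Rp − E[R] = 12.04% − 25.3668% = -13.3268

-13.33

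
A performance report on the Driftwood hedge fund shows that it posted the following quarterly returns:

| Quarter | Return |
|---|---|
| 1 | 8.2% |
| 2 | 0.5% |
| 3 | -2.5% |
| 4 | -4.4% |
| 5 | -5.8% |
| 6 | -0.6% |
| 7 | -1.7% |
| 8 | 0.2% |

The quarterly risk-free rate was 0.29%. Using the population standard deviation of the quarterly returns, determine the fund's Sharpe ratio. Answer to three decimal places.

-0.266

r̄ = (8.2 + 0.5 − 2.5 − 4.4 − 5.8 − 0.6 − 1.7 + 0.2) / 8 = -0.7625%
Σ(r − r̄)² = 125.3788; population σ = √(125.3788/8) = 3.9588%
Sharpe = (r̄ − rf) / σ = (-0.7625 − 0.29) / 3.9588 = -1.0525 / 3.9588 = -0.2659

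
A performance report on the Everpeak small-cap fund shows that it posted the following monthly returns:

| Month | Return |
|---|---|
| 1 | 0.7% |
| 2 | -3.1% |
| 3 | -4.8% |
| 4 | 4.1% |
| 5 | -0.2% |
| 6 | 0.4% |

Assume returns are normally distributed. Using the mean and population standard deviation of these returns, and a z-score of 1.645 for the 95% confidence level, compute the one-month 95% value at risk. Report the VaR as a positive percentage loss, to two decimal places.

Mean return r̄ = -2.90 / 6 = -0.4833%
Σ(r − r̄)² = (0.7 − (-0.4833))² + (-3.1 − (-0.4833))² + (-4.8 − (-0.4833))² + … = 48.7483
σ = √[48.7483 / 6] = 2.8504%
VaR = −(r̄ − z·σ) = −(-0.4833 − 1.645 × 2.8504) = −(-5.1722) = 5.1722%

5.17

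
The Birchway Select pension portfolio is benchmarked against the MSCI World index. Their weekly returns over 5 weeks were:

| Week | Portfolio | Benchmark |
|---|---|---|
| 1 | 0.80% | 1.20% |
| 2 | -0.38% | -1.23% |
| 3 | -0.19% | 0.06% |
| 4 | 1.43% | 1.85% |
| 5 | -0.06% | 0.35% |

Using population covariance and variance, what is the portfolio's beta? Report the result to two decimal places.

r̄p = 0.3200%,  r̄m = 0.4460%
Cov = Σ(rp − r̄p)(rm − r̄m) / 5 = 0.6654
Var(rm) = Σ(rm − r̄m)² / 5 = 1.1014
β = Cov / Var = 0.6654 / 1.1014 = 0.6041

0.60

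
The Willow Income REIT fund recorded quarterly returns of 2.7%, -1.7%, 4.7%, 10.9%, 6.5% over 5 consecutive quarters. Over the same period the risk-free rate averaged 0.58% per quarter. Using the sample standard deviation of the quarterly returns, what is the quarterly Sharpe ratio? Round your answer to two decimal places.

0.87

μ = (2.7 − 1.7 + 4.7 + 10.9 + 6.5) / 5 = 4.6200%
Sample σ = √[Σ(r − μ)² / 4] = √[86.6080 / 4] = √21.6520 = 4.6532%
Sharpe = (μ − rf) / σ = (4.6200 − 0.58) / 4.6532 = 4.0400 / 4.6532 = 0.8682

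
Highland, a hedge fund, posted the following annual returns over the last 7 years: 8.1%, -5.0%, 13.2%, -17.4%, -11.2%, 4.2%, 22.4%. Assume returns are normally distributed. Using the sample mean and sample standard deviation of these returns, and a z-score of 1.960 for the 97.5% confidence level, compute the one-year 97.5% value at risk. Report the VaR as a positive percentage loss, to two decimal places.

25.48

r̄ = (8.1 − 5 + 13.2 − 17.4 − 11.2 + 4.2 + 22.4) / 7 = 2.0429%
Sample σ = √[Σ(r − r̄)² / 6] = √[1183.2371 / 6] = √197.2062 = 14.0430%
VaR = −(r̄ − z·σ) = −(2.0429 − 1.960 × 14.0430) = −(-25.4814) = 25.4814%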